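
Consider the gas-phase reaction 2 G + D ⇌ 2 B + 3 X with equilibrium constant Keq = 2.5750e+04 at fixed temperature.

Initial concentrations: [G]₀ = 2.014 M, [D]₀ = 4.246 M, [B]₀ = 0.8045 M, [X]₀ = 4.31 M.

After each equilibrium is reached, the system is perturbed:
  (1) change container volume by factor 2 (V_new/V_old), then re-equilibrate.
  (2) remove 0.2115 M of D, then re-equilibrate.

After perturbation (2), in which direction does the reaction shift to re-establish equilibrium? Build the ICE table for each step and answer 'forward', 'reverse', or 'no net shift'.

Direction: reverse

Q₀ = 3.009 vs Keq = 2.5750e+04 ⇒ Q<K, forward
Step 1:
                   G          D          B          X
  I            2.014      4.246     0.8045       4.31
  C           -1.844    -0.9218      1.844      2.765
  E           0.1704      3.324      2.648      7.075
  solve Keq expr → x = 0.9218; check Q = 2.5750e+04
Then change container volume by factor 2 (V_new/V_old).
Step 2:
                   G          D          B          X
  I          0.08518      1.662      1.324      3.538
  C         -0.03991   -0.01996    0.03991    0.05987
  E          0.04526      1.642      1.364      3.598
  solve Keq expr → x = 0.01996; check Q = 2.5750e+04
Then remove 0.2115 M of D.
Step 3:
                   G          D          B          X
  I          0.04526      1.431      1.364      3.598
  C         0.003007   0.001504  -0.003007  -0.004511
  E          0.04827      1.432      1.361      3.593
  solve Keq expr → x = -0.001504; check Q = 2.5750e+04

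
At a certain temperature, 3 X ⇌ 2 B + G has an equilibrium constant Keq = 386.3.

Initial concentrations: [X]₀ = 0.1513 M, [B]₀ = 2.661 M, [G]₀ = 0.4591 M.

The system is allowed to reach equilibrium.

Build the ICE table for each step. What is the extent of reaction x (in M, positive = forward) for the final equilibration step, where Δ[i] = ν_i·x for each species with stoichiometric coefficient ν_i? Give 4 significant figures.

x = -0.01603 M

Q₀ = 938.6 vs Keq = 386.3 ⇒ Q>K, reverse
Step 1:
                    X           B           G
  init         0.1513       2.661      0.4591
  Δ           0.04809    -0.03206    -0.01603
  eq           0.1994       2.629      0.4431
  solve Keq expr → x = -0.01603; check Q = 386.3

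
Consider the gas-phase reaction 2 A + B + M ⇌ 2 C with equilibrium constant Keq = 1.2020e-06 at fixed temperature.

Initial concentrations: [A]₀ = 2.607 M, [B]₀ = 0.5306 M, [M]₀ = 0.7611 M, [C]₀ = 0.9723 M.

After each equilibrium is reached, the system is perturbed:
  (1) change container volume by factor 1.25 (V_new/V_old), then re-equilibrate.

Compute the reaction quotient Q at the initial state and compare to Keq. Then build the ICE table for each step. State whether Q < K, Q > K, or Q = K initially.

Q₀ = 0.3444 vs Keq = 1.2020e-06 ⇒ Q>K, reverse
Step 1:
                  A         B         M         C
  Initial     2.607    0.5306    0.7611    0.9723
  Change     0.9679    0.4839    0.4839   -0.9679
  Equil       3.575     1.015     1.245  0.004405
  solve Keq expr → x = -0.4839; check Q = 1.2020e-06
Then change container volume by factor 1.25 (V_new/V_old).
Step 2:
                  A         B         M         C
  Initial      2.86    0.8116     0.996  0.003524
  Change  7.0300e-04 3.5150e-04 3.5150e-04 -7.0300e-04
  Equil       2.861     0.812    0.9964  0.002821
  solve Keq expr → x = -3.5150e-04; check Q = 1.2020e-06

Q₀ = 0.3444; Q > K (proceeds reverse)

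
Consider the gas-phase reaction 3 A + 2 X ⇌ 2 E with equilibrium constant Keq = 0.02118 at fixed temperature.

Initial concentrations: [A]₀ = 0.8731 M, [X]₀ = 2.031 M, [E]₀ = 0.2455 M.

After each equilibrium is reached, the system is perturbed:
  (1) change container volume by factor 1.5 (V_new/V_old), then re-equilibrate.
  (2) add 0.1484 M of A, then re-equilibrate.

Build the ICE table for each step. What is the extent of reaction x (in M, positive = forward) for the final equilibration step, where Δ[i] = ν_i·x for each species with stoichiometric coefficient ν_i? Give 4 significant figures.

x = 0.01296 M

Q₀ = 0.02195 vs Keq = 0.02118 ⇒ Q>K, reverse
Step 1:
                   A          X          E
  I           0.8731      2.031     0.2455
  C         0.003755   0.002504  -0.002504
  E           0.8769      2.034      0.243
  solve Keq expr → x = -0.001252; check Q = 0.02118
Then change container volume by factor 1.5 (V_new/V_old).
Step 2:
                   A          X          E
  I           0.5846      1.356      0.162
  C          0.07749    0.05166   -0.05166
  E           0.6621      1.407     0.1103
  solve Keq expr → x = -0.02583; check Q = 0.02118
Then add 0.1484 M of A.
Step 3:
                   A          X          E
  I           0.8105      1.407     0.1103
  C         -0.03888   -0.02592    0.02592
  E           0.7716      1.381     0.1363
  solve Keq expr → x = 0.01296; check Q = 0.02118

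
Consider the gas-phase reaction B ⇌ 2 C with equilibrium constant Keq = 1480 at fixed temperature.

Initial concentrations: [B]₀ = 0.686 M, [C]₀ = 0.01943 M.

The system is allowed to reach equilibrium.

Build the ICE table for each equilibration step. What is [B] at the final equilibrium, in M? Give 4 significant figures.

[B]_eq = 0.001303 M

Q₀ = 5.5033e-04 vs Keq = 1480 ⇒ Q<K, forward
Step 1:
                    B           C
  I             0.686     0.01943
  C           -0.6847       1.369
  E          0.001303       1.389
  solve Keq expr → x = 0.6847; check Q = 1480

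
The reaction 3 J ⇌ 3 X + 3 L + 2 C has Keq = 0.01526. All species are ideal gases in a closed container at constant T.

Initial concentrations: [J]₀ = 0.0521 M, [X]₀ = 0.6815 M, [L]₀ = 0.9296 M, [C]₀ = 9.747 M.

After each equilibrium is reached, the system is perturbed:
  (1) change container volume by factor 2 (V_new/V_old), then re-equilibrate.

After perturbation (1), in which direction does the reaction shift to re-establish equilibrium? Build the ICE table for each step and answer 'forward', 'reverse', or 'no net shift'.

Direction: forward

Q₀ = 1.7081e+05 vs Keq = 0.01526 ⇒ Q>K, reverse
Step 1:
                  J         X         L         C
  I          0.0521    0.6815    0.9296     9.747
  C          0.5804   -0.5804   -0.5804   -0.3869
  E          0.6325    0.1011    0.3492      9.36
  solve Keq expr → x = -0.1935; check Q = 0.01526
Then change container volume by factor 2 (V_new/V_old).
Step 2:
                  J         X         L         C
  I          0.3162   0.05057    0.1746      4.68
  C        -0.05216   0.05216   0.05216   0.03477
  E          0.2641    0.1027    0.2268     4.715
  solve Keq expr → x = 0.01739; check Q = 0.01526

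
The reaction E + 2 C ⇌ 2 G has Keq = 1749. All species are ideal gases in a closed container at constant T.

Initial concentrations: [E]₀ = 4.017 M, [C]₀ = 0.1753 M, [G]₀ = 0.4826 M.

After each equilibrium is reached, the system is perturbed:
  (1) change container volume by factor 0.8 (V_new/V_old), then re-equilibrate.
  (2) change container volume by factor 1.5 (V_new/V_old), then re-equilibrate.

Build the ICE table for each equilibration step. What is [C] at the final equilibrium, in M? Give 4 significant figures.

[C]_eq = 0.007146 M

Q₀ = 1.887 vs Keq = 1749 ⇒ Q<K, forward
Step 1:
                  E         C         G
  I           4.017    0.1753    0.4826
  C        -0.08373   -0.1675    0.1675
  E           3.933  0.007838    0.6501
  solve Keq expr → x = 0.08373; check Q = 1749
Then change container volume by factor 0.8 (V_new/V_old).
Step 2:
                  E         C         G
  I           4.917  0.009797    0.8126
  C       -5.1141e-04 -0.001023  0.001023
  E           4.916  0.008774    0.8136
  solve Keq expr → x = 5.1141e-04; check Q = 1749
Then change container volume by factor 1.5 (V_new/V_old).
Step 3:
                  E         C         G
  I           3.277  0.005849    0.5424
  C       6.4840e-04  0.001297 -0.001297
  E           3.278  0.007146    0.5411
  solve Keq expr → x = -6.4840e-04; check Q = 1749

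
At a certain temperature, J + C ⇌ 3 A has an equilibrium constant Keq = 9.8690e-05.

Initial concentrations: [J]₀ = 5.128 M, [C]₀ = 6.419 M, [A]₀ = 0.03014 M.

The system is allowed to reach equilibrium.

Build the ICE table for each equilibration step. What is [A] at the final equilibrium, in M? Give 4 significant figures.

Q₀ = 8.3179e-07 vs Keq = 9.8690e-05 ⇒ Q<K, forward
Step 1:
                  J         C         A
  I           5.128     6.419   0.03014
  C        -0.03909  -0.03909    0.1173
  E           5.089      6.38    0.1474
  solve Keq expr → x = 0.03909; check Q = 9.8690e-05

[A]_eq = 0.1474 M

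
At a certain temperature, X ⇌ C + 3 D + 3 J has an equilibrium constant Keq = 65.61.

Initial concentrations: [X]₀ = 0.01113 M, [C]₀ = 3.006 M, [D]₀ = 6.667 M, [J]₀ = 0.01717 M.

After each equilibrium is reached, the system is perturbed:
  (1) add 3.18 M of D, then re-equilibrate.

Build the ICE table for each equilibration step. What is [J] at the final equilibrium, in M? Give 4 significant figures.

Q₀ = 0.4051 vs Keq = 65.61 ⇒ Q<K, forward
Step 1:
                   X          C          D          J
  init       0.01113      3.006      6.667    0.01717
  Δ         -0.00975    0.00975    0.02925    0.02925
  eq         0.00138      3.016      6.696    0.04642
  solve Keq expr → x = 0.00975; check Q = 65.61
Then add 3.18 M of D.
Step 2:
                   X          C          D          J
  init       0.00138      3.016      9.876    0.04642
  Δ         0.001722  -0.001722  -0.005165  -0.005165
  eq        0.003102      3.014      9.871    0.04125
  solve Keq expr → x = -0.001722; check Q = 65.61

[J]_eq = 0.04125 M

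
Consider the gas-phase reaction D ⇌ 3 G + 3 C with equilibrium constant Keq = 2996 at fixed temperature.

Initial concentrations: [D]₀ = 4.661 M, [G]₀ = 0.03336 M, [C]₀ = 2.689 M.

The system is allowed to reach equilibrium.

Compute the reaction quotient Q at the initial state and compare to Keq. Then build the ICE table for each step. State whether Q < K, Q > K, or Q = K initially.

Q₀ = 1.5487e-04; Q < K (proceeds forward)

Q₀ = 1.5487e-04 vs Keq = 2996 ⇒ Q<K, forward
Step 1:
                  D         G         C
  I           4.661   0.03336     2.689
  C          -1.167     3.501     3.501
  E           3.494     3.534      6.19
  solve Keq expr → x = 1.167; check Q = 2996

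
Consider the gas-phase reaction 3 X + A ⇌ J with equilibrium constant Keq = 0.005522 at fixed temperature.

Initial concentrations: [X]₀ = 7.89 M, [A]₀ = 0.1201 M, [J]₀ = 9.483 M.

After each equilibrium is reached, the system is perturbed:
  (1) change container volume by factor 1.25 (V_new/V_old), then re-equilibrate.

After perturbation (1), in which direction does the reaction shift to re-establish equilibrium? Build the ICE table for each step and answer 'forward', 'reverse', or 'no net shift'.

Q₀ = 0.1608 vs Keq = 0.005522 ⇒ Q>K, reverse
Step 1:
                    X           A           J
  Initial        7.89      0.1201       9.483
  Change        3.099       1.033      -1.033
  Equil         10.99       1.153        8.45
  solve Keq expr → x = -1.033; check Q = 0.005522
Then change container volume by factor 1.25 (V_new/V_old).
Step 2:
                    X           A           J
  Initial       8.791      0.9225        6.76
  Change       0.9795      0.3265     -0.3265
  Equil         9.771       1.249       6.433
  solve Keq expr → x = -0.3265; check Q = 0.005522

Direction: reverse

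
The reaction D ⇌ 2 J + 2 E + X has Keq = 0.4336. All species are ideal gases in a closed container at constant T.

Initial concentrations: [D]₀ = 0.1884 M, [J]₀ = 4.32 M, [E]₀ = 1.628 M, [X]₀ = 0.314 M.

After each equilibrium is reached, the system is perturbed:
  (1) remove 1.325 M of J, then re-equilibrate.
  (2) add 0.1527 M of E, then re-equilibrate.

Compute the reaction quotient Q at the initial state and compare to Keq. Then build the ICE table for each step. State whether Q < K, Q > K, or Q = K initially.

Q₀ = 82.44; Q > K (proceeds reverse)

Q₀ = 82.44 vs Keq = 0.4336 ⇒ Q>K, reverse
Step 1:
                  D         J         E         X
  I          0.1884      4.32     1.628     0.314
  C          0.2996   -0.5991   -0.5991   -0.2996
  E           0.488     3.721     1.029   0.01444
  solve Keq expr → x = -0.2996; check Q = 0.4336
Then remove 1.325 M of J.
Step 2:
                  D         J         E         X
  I           0.488     2.396     1.029   0.01444
  C        -0.01633   0.03267   0.03267   0.01633
  E          0.4716     2.429     1.062   0.03077
  solve Keq expr → x = 0.01633; check Q = 0.4336
Then add 0.1527 M of E.
Step 3:
                  D         J         E         X
  I          0.4716     2.429     1.214   0.03077
  C        0.006199   -0.0124   -0.0124 -0.006199
  E          0.4778     2.416     1.202   0.02457
  solve Keq expr → x = -0.006199; check Q = 0.4336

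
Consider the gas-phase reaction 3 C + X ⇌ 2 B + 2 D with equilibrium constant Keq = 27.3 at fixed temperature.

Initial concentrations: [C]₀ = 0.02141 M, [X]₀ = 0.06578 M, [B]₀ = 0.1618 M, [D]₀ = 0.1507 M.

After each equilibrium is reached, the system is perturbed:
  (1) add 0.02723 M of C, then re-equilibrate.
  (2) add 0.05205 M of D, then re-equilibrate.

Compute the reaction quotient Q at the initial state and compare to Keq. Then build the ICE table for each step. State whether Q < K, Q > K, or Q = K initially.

Q₀ = 921 vs Keq = 27.3 ⇒ Q>K, reverse
Step 1:
                    C           X           B           D
  Initial     0.02141     0.06578      0.1618      0.1507
  Change      0.03247     0.01082    -0.02165    -0.02165
  Equil       0.05388      0.0766      0.1402      0.1291
  solve Keq expr → x = -0.01082; check Q = 27.3
Then add 0.02723 M of C.
Step 2:
                    C           X           B           D
  Initial     0.08111      0.0766      0.1402      0.1291
  Change     -0.01872   -0.006239     0.01248     0.01248
  Equil        0.0624     0.07037      0.1526      0.1415
  solve Keq expr → x = 0.006239; check Q = 27.3
Then add 0.05205 M of D.
Step 3:
                    C           X           B           D
  Initial      0.0624     0.07037      0.1526      0.1936
  Change     0.009594    0.003198   -0.006396   -0.006396
  Equil       0.07199     0.07356      0.1462      0.1872
  solve Keq expr → x = -0.003198; check Q = 27.3

Q₀ = 921; Q > K (proceeds reverse)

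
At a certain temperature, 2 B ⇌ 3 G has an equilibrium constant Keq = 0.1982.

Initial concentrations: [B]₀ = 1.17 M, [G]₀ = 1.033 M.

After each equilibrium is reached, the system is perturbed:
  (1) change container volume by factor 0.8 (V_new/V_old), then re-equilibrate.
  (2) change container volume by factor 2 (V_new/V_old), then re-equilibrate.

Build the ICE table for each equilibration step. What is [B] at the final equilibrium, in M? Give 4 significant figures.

Q₀ = 0.8052 vs Keq = 0.1982 ⇒ Q>K, reverse
Step 1:
                  B         G
  Initial      1.17     1.033
  Change     0.2075   -0.3112
  Equil       1.377    0.7218
  solve Keq expr → x = -0.1037; check Q = 0.1982
Then change container volume by factor 0.8 (V_new/V_old).
Step 2:
                  B         G
  Initial     1.722    0.9023
  Change    0.03547  -0.05321
  Equil       1.757     0.849
  solve Keq expr → x = -0.01774; check Q = 0.1982
Then change container volume by factor 2 (V_new/V_old).
Step 3:
                  B         G
  Initial    0.8787    0.4245
  Change   -0.05776   0.08664
  Equil      0.8209    0.5112
  solve Keq expr → x = 0.02888; check Q = 0.1982

[B]_eq = 0.8209 M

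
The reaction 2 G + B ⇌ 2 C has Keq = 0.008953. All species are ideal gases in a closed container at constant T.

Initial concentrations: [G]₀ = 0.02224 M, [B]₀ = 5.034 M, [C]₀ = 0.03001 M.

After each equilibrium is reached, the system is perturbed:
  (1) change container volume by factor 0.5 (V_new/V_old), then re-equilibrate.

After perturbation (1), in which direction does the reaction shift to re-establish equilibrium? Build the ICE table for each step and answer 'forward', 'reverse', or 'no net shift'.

Direction: forward

Q₀ = 0.3617 vs Keq = 0.008953 ⇒ Q>K, reverse
Step 1:
                    G           B           C
  init        0.02224       5.034     0.03001
  Δ           0.02085     0.01043    -0.02085
  eq          0.04309       5.044    0.009158
  solve Keq expr → x = -0.01043; check Q = 0.008953
Then change container volume by factor 0.5 (V_new/V_old).
Step 2:
                    G           B           C
  init        0.08618       10.09     0.01832
  Δ         -0.005831   -0.002915    0.005831
  eq          0.08035       10.09     0.02415
  solve Keq expr → x = 0.002915; check Q = 0.008953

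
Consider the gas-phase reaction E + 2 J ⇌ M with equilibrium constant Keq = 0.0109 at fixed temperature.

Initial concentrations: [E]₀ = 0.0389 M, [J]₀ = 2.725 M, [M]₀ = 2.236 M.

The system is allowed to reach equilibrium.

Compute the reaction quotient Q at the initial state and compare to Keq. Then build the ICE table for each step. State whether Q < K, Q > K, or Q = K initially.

Q₀ = 7.741; Q > K (proceeds reverse)

Q₀ = 7.741 vs Keq = 0.0109 ⇒ Q>K, reverse
Step 1:
                   E          J          M
  init        0.0389      2.725      2.236
  Δ            1.605       3.21     -1.605
  eq           1.644      5.935     0.6311
  solve Keq expr → x = -1.605; check Q = 0.0109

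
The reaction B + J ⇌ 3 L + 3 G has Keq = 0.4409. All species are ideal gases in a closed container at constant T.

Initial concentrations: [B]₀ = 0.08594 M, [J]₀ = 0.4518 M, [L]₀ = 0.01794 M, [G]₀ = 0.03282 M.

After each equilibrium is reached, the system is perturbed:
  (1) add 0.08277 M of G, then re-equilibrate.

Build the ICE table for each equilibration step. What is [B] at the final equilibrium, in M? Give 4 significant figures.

[B]_eq = 0.004994 M

Q₀ = 5.2570e-09 vs Keq = 0.4409 ⇒ Q<K, forward
Step 1:
                   B          J          L          G
  init       0.08594     0.4518    0.01794    0.03282
  Δ         -0.08327   -0.08327     0.2498     0.2498
  eq        0.002667     0.3685     0.2678     0.2826
  solve Keq expr → x = 0.08327; check Q = 0.4409
Then add 0.08277 M of G.
Step 2:
                   B          J          L          G
  init      0.002667     0.3685     0.2678     0.3654
  Δ         0.002327   0.002327   -0.00698   -0.00698
  eq        0.004994     0.3709     0.2608     0.3584
  solve Keq expr → x = -0.002327; check Q = 0.4409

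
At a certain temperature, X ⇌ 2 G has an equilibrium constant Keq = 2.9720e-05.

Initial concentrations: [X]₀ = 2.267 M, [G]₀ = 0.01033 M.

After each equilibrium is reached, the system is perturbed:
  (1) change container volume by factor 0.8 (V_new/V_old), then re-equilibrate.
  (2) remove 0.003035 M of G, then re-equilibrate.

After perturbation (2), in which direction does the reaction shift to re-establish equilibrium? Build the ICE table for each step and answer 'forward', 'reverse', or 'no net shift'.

Direction: forward

Q₀ = 4.7071e-05 vs Keq = 2.9720e-05 ⇒ Q>K, reverse
Step 1:
                    X           G
  I             2.267     0.01033
  C           0.00106    -0.00212
  E             2.268     0.00821
  solve Keq expr → x = -0.00106; check Q = 2.9720e-05
Then change container volume by factor 0.8 (V_new/V_old).
Step 2:
                    X           G
  I             2.835     0.01026
  C        5.4129e-04   -0.001083
  E             2.836     0.00918
  solve Keq expr → x = -5.4129e-04; check Q = 2.9720e-05
Then remove 0.003035 M of G.
Step 3:
                    X           G
  I             2.836    0.006145
  C         -0.001516    0.003033
  E             2.834    0.009178
  solve Keq expr → x = 0.001516; check Q = 2.9720e-05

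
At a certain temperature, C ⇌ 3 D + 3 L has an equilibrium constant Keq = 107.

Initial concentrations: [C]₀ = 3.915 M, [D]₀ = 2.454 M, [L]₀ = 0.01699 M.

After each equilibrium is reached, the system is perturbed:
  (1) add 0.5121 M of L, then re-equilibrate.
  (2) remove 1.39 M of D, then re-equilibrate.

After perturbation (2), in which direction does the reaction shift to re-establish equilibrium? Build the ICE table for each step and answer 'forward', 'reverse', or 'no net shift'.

Direction: forward

Q₀ = 1.8513e-05 vs Keq = 107 ⇒ Q<K, forward
Step 1:
                    C           D           L
  Initial       3.915       2.454     0.01699
  Change       -0.565       1.695       1.695
  Equil          3.35       4.149       1.712
  solve Keq expr → x = 0.565; check Q = 107
Then add 0.5121 M of L.
Step 2:
                    C           D           L
  Initial        3.35       4.149       2.224
  Change        0.113      -0.339      -0.339
  Equil         3.463        3.81       1.885
  solve Keq expr → x = -0.113; check Q = 107
Then remove 1.39 M of D.
Step 3:
                    C           D           L
  Initial       3.463        2.42       1.885
  Change      -0.1727      0.5181      0.5181
  Equil          3.29       2.938       2.403
  solve Keq expr → x = 0.1727; check Q = 107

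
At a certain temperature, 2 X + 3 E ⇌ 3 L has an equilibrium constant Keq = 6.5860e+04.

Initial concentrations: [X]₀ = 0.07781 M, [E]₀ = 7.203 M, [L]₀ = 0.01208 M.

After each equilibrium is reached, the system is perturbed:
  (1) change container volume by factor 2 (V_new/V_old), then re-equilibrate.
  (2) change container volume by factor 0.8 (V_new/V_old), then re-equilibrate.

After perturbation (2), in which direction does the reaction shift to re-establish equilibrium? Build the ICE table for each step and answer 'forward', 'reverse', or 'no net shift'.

Q₀ = 7.7909e-07 vs Keq = 6.5860e+04 ⇒ Q<K, forward
Step 1:
                  X         E         L
  init      0.07781     7.203   0.01208
  Δ         -0.0778   -0.1167    0.1167
  eq      9.5463e-06     7.086    0.1288
  solve Keq expr → x = 0.0389; check Q = 6.5860e+04
Then change container volume by factor 2 (V_new/V_old).
Step 2:
                  X         E         L
  init    4.7732e-06     3.543   0.06439
  Δ       4.7715e-06 7.1573e-06 -7.1573e-06
  eq      9.5447e-06     3.543   0.06438
  solve Keq expr → x = -2.3858e-06; check Q = 6.5860e+04
Then change container volume by factor 0.8 (V_new/V_old).
Step 3:
                  X         E         L
  init    1.1931e-05     4.429   0.08048
  Δ       -2.3855e-06 -3.5783e-06 3.5783e-06
  eq      9.5453e-06     4.429   0.08048
  solve Keq expr → x = 1.1928e-06; check Q = 6.5860e+04

Direction: forward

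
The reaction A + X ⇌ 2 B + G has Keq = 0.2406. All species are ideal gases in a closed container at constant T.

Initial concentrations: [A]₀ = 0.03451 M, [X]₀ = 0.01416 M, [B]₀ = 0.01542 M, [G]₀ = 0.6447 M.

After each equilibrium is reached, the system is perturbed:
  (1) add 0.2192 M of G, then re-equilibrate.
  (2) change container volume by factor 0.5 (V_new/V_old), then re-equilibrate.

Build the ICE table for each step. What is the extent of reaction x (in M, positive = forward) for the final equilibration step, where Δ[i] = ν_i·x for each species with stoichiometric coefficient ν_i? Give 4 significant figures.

x = -0.003042 M

Q₀ = 0.3137 vs Keq = 0.2406 ⇒ Q>K, reverse
Step 1:
                    A           X           B           G
  I           0.03451     0.01416     0.01542      0.6447
  C        7.1444e-04  7.1444e-04   -0.001429 -7.1444e-04
  E           0.03522     0.01487     0.01399       0.644
  solve Keq expr → x = -7.1444e-04; check Q = 0.2406
Then add 0.2192 M of G.
Step 2:
                    A           X           B           G
  I           0.03522     0.01487     0.01399      0.8632
  C        7.3792e-04  7.3792e-04   -0.001476 -7.3792e-04
  E           0.03596     0.01561     0.01252      0.8624
  solve Keq expr → x = -7.3792e-04; check Q = 0.2406
Then change container volume by factor 0.5 (V_new/V_old).
Step 3:
                    A           X           B           G
  I           0.07192     0.03122     0.02503       1.725
  C          0.003042    0.003042   -0.006084   -0.003042
  E           0.07497     0.03427     0.01895       1.722
  solve Keq expr → x = -0.003042; check Q = 0.2406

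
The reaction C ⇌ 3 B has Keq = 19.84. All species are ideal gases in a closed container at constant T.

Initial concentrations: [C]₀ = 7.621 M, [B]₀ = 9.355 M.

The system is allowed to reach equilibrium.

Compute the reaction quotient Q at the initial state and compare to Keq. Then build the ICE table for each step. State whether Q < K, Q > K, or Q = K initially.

Q₀ = 107.4 vs Keq = 19.84 ⇒ Q>K, reverse
Step 1:
                    C           B
  I             7.621       9.355
  C              1.25      -3.751
  E             8.871       5.604
  solve Keq expr → x = -1.25; check Q = 19.84

Q₀ = 107.4; Q > K (proceeds reverse)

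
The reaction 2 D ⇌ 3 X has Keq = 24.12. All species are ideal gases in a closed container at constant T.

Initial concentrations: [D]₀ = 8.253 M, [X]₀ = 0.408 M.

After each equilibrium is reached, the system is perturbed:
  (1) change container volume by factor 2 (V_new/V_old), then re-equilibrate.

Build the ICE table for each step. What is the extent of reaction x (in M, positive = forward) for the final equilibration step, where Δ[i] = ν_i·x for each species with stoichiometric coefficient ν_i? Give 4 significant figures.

Q₀ = 9.9714e-04 vs Keq = 24.12 ⇒ Q<K, forward
Step 1:
                  D         X
  init        8.253     0.408
  Δ          -4.434     6.651
  eq          3.819     7.059
  solve Keq expr → x = 2.217; check Q = 24.12
Then change container volume by factor 2 (V_new/V_old).
Step 2:
                  D         X
  init        1.909      3.53
  Δ         -0.2963    0.4445
  eq          1.613     3.974
  solve Keq expr → x = 0.1482; check Q = 24.12

x = 0.1482 M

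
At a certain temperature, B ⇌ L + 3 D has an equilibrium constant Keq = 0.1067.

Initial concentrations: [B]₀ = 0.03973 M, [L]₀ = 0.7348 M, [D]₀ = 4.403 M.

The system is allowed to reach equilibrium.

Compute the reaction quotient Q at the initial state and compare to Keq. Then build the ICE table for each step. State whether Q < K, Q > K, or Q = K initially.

Q₀ = 1579; Q > K (proceeds reverse)

Q₀ = 1579 vs Keq = 0.1067 ⇒ Q>K, reverse
Step 1:
                   B          L          D
  Initial    0.03973     0.7348      4.403
  Change      0.7273    -0.7273     -2.182
  Equil       0.7671    0.00747      2.221
  solve Keq expr → x = -0.7273; check Q = 0.1067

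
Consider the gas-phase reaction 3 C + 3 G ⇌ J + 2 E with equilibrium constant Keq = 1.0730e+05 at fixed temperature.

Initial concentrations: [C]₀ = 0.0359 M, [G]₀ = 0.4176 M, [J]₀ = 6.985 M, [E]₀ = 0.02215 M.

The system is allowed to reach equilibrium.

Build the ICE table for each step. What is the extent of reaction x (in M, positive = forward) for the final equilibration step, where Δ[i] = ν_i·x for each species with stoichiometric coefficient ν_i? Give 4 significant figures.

Q₀ = 1017 vs Keq = 1.0730e+05 ⇒ Q<K, forward
Step 1:
                    C           G           J           E
  init         0.0359      0.4176       6.985     0.02215
  Δ          -0.02427    -0.02427     0.00809     0.01618
  eq          0.01163      0.3933       6.993     0.03833
  solve Keq expr → x = 0.00809; check Q = 1.0730e+05

x = 0.00809 M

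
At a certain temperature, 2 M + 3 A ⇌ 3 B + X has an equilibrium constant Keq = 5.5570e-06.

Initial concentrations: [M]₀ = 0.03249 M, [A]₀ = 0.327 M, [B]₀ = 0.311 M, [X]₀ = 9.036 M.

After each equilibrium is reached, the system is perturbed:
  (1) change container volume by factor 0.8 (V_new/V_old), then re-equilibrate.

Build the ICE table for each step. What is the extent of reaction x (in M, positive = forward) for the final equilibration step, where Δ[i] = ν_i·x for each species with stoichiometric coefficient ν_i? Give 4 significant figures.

x = 6.6640e-05 M

Q₀ = 7364 vs Keq = 5.5570e-06 ⇒ Q>K, reverse
Step 1:
                   M          A          B          X
  Initial    0.03249      0.327      0.311      9.036
  Change      0.2059     0.3089    -0.3089     -0.103
  Equil       0.2384     0.6359   0.002087      8.933
  solve Keq expr → x = -0.103; check Q = 5.5570e-06
Then change container volume by factor 0.8 (V_new/V_old).
Step 2:
                   M          A          B          X
  Initial      0.298     0.7949   0.002609      11.17
  Change  -1.3328e-04 -1.9992e-04 1.9992e-04 6.6640e-05
  Equil       0.2979     0.7947   0.002809      11.17
  solve Keq expr → x = 6.6640e-05; check Q = 5.5570e-06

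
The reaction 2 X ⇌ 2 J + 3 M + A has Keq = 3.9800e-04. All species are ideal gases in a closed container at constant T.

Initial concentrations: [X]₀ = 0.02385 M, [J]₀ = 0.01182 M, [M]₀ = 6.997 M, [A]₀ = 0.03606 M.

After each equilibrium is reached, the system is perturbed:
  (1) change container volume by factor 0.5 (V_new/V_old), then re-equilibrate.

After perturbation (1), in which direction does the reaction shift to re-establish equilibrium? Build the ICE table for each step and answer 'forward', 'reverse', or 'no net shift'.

Direction: reverse

Q₀ = 3.034 vs Keq = 3.9800e-04 ⇒ Q>K, reverse
Step 1:
                   X          J          M          A
  Initial    0.02385    0.01182      6.997    0.03606
  Change      0.0116    -0.0116    -0.0174    -0.0058
  Equil      0.03545 2.2048e-04       6.98    0.03026
  solve Keq expr → x = -0.0058; check Q = 3.9800e-04
Then change container volume by factor 0.5 (V_new/V_old).
Step 2:
                   X          J          M          A
  Initial     0.0709 4.4096e-04      13.96    0.06052
  Change  3.3005e-04 -3.3005e-04 -4.9508e-04 -1.6503e-04
  Equil      0.07123 1.1091e-04      13.96    0.06036
  solve Keq expr → x = -1.6503e-04; check Q = 3.9800e-04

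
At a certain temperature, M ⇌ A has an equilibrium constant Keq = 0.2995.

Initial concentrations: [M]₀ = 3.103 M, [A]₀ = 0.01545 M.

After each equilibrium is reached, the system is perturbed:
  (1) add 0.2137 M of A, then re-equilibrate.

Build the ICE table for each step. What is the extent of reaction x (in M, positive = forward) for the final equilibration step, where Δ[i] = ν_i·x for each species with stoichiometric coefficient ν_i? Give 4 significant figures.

x = -0.1644 M

Q₀ = 0.004979 vs Keq = 0.2995 ⇒ Q<K, forward
Step 1:
                  M         A
  Initial     3.103   0.01545
  Change    -0.7033    0.7033
  Equil         2.4    0.7187
  solve Keq expr → x = 0.7033; check Q = 0.2995
Then add 0.2137 M of A.
Step 2:
                  M         A
  Initial       2.4    0.9324
  Change     0.1644   -0.1644
  Equil       2.564     0.768
  solve Keq expr → x = -0.1644; check Q = 0.2995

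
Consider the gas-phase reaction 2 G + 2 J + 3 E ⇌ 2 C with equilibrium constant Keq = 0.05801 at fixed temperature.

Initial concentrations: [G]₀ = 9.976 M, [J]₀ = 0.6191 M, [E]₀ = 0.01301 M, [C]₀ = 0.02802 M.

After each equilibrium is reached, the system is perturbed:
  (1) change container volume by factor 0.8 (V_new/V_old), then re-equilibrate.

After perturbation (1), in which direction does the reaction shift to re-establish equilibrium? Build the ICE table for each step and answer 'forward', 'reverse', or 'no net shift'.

Direction: forward

Q₀ = 9.347 vs Keq = 0.05801 ⇒ Q>K, reverse
Step 1:
                  G         J         E         C
  I           9.976    0.6191   0.01301   0.02802
  C         0.01668   0.01668   0.02501  -0.01668
  E           9.993    0.6358   0.03802   0.01134
  solve Keq expr → x = -0.008338; check Q = 0.05801
Then change container volume by factor 0.8 (V_new/V_old).
Step 2:
                  G         J         E         C
  I           12.49    0.7947   0.04753   0.01418
  C       -0.004923 -0.004923 -0.007384  0.004923
  E           12.49    0.7898   0.04014    0.0191
  solve Keq expr → x = 0.002461; check Q = 0.05801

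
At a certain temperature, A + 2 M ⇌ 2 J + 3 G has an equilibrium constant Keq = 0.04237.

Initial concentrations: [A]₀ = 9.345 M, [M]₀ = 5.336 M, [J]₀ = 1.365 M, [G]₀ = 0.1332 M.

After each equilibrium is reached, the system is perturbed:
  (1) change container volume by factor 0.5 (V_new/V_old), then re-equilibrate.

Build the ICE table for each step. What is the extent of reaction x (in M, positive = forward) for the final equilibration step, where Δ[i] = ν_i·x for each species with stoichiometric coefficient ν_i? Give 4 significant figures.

x = -0.2378 M

Q₀ = 1.6549e-05 vs Keq = 0.04237 ⇒ Q<K, forward
Step 1:
                  A         M         J         G
  init        9.345     5.336     1.365    0.1332
  Δ         -0.3643   -0.7286    0.7286     1.093
  eq          8.981     4.607     2.094     1.226
  solve Keq expr → x = 0.3643; check Q = 0.04237
Then change container volume by factor 0.5 (V_new/V_old).
Step 2:
                  A         M         J         G
  init        17.96     9.215     4.187     2.452
  Δ          0.2378    0.4756   -0.4756   -0.7134
  eq           18.2      9.69     3.712     1.739
  solve Keq expr → x = -0.2378; check Q = 0.04237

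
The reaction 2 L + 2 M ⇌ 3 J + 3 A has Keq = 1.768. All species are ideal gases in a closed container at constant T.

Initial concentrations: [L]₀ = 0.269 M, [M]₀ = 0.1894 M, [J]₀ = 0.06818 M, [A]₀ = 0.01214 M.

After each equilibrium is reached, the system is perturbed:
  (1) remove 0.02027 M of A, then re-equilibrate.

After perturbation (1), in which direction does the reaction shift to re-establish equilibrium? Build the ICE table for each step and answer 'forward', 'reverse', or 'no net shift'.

Q₀ = 2.1846e-07 vs Keq = 1.768 ⇒ Q<K, forward
Step 1:
                   L          M          J          A
  I            0.269     0.1894    0.06818    0.01214
  C          -0.1266    -0.1266     0.1899     0.1899
  E           0.1424    0.06283      0.258      0.202
  solve Keq expr → x = 0.06328; check Q = 1.768
Then remove 0.02027 M of A.
Step 2:
                   L          M          J          A
  I           0.1424    0.06283      0.258     0.1817
  C        -0.003578  -0.003578   0.005367   0.005367
  E           0.1389    0.05925     0.2634     0.1871
  solve Keq expr → x = 0.001789; check Q = 1.768

Direction: forward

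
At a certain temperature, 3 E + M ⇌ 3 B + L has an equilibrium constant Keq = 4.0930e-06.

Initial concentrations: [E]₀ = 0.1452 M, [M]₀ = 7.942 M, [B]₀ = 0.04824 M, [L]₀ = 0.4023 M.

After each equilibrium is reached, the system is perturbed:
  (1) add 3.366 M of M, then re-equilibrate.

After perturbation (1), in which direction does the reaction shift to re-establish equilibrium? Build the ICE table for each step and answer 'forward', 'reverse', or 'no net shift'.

Q₀ = 0.001858 vs Keq = 4.0930e-06 ⇒ Q>K, reverse
Step 1:
                  E         M         B         L
  Initial    0.1452     7.942   0.04824    0.4023
  Change    0.04013   0.01338  -0.04013  -0.01338
  Equil      0.1853     7.955  0.008108    0.3889
  solve Keq expr → x = -0.01338; check Q = 4.0930e-06
Then add 3.366 M of M.
Step 2:
                  E         M         B         L
  Initial    0.1853     11.32  0.008108    0.3889
  Change  -9.6201e-04 -3.2067e-04 9.6201e-04 3.2067e-04
  Equil      0.1844     11.32   0.00907    0.3892
  solve Keq expr → x = 3.2067e-04; check Q = 4.0930e-06

Direction: forward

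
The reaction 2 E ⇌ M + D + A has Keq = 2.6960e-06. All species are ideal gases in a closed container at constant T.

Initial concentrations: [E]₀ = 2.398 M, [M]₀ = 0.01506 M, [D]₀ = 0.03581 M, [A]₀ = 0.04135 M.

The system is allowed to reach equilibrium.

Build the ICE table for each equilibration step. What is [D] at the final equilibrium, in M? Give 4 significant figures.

[D]_eq = 0.033 M

Q₀ = 3.8780e-06 vs Keq = 2.6960e-06 ⇒ Q>K, reverse
Step 1:
                    E           M           D           A
  I             2.398     0.01506     0.03581     0.04135
  C          0.005624   -0.002812   -0.002812   -0.002812
  E             2.404     0.01225       0.033     0.03854
  solve Keq expr → x = -0.002812; check Q = 2.6960e-06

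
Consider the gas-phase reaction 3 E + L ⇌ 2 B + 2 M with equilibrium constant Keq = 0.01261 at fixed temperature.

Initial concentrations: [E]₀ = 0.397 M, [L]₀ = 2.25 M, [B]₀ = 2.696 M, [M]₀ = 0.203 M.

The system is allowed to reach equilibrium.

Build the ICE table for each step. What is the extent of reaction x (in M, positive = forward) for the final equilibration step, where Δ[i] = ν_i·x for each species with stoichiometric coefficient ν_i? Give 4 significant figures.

Q₀ = 2.128 vs Keq = 0.01261 ⇒ Q>K, reverse
Step 1:
                  E         L         B         M
  Initial     0.397      2.25     2.696     0.203
  Change     0.2514   0.08379   -0.1676   -0.1676
  Equil      0.6484     2.334     2.528   0.03542
  solve Keq expr → x = -0.08379; check Q = 0.01261

x = -0.08379 M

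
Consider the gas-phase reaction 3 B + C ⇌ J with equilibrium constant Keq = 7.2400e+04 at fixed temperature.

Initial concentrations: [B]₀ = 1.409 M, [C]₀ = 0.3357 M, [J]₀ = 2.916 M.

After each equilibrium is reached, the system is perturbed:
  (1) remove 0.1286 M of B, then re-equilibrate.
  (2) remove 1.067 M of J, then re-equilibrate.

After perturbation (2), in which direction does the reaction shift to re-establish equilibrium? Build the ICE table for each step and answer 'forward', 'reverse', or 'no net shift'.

Q₀ = 3.105 vs Keq = 7.2400e+04 ⇒ Q<K, forward
Step 1:
                   B          C          J
  Initial      1.409     0.3357      2.916
  Change      -1.005     -0.335      0.335
  Equil       0.4039 6.8127e-04      3.251
  solve Keq expr → x = 0.335; check Q = 7.2400e+04
Then remove 0.1286 M of B.
Step 2:
                   B          C          J
  Initial     0.2753 6.8127e-04      3.251
  Change    0.004125   0.001375  -0.001375
  Equil       0.2795   0.002056       3.25
  solve Keq expr → x = -0.001375; check Q = 7.2400e+04
Then remove 1.067 M of J.
Step 3:
                   B          C          J
  Initial     0.2795   0.002056      2.183
  Change   -0.001937 -6.4565e-04 6.4565e-04
  Equil       0.2775   0.001411      2.183
  solve Keq expr → x = 6.4565e-04; check Q = 7.2400e+04

Direction: forward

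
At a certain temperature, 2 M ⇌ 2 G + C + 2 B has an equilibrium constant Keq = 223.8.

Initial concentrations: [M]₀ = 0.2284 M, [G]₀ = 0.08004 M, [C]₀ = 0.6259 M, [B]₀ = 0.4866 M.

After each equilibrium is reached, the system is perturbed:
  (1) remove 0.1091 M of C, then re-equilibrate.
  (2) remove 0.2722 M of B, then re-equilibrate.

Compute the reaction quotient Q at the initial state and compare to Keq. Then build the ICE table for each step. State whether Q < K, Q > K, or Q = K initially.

Q₀ = 0.0182 vs Keq = 223.8 ⇒ Q<K, forward
Step 1:
                   M          G          C          B
  I           0.2284    0.08004     0.6259     0.4866
  C          -0.2165     0.2165     0.1082     0.2165
  E          0.01194     0.2965     0.7341     0.7031
  solve Keq expr → x = 0.1082; check Q = 223.8
Then remove 0.1091 M of C.
Step 2:
                   M          G          C          B
  I          0.01194     0.2965      0.625     0.7031
  C       -8.7281e-04 8.7281e-04 4.3640e-04 8.7281e-04
  E          0.01107     0.2974     0.6255     0.7039
  solve Keq expr → x = 4.3640e-04; check Q = 223.8
Then remove 0.2722 M of B.
Step 3:
                   M          G          C          B
  I          0.01107     0.2974     0.6255     0.4317
  C        -0.004109   0.004109   0.002054   0.004109
  E         0.006958     0.3015     0.6275     0.4358
  solve Keq expr → x = 0.002054; check Q = 223.8

Q₀ = 0.0182; Q < K (proceeds forward)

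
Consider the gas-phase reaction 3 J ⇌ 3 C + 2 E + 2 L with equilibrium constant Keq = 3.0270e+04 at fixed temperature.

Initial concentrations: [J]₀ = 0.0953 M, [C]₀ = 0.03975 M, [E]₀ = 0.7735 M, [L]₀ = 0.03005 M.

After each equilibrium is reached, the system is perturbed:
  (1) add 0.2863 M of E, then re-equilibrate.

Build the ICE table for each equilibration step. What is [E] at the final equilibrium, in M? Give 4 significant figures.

Q₀ = 3.9205e-05 vs Keq = 3.0270e+04 ⇒ Q<K, forward
Step 1:
                   J          C          E          L
  I           0.0953    0.03975     0.7735    0.03005
  C         -0.09451    0.09451    0.06301    0.06301
  E       7.8544e-04     0.1343     0.8365    0.09306
  solve Keq expr → x = 0.0315; check Q = 3.0270e+04
Then add 0.2863 M of E.
Step 2:
                   J          C          E          L
  I       7.8544e-04     0.1343      1.123    0.09306
  C       1.6826e-04 -1.6826e-04 -1.1218e-04 -1.1218e-04
  E       9.5370e-04     0.1341      1.123    0.09295
  solve Keq expr → x = -5.6088e-05; check Q = 3.0270e+04

[E]_eq = 1.123 M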